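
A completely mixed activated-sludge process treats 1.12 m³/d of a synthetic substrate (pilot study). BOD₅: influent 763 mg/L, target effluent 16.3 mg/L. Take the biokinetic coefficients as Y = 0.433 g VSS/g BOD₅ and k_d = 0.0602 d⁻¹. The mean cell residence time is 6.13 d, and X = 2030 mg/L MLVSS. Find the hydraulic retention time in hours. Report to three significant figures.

Steady-state biomass mass balance: V·X·(1 + k_d·θ_c) = Y·Q·(S₀ − S)·θ_c, so V = 0.433 × 1.12 × (763 − 16.3) × 6.13 / [2030 × (1 + 0.0602 × 6.13)] = 2.22×10^3 / 2779 = 0.7987 m³.
HRT = V/Q = 0.7987 m³ / 1.12 m³·d⁻¹ = 0.7132 d × 24 = 17.12 h.

τ ≈ 17.1 h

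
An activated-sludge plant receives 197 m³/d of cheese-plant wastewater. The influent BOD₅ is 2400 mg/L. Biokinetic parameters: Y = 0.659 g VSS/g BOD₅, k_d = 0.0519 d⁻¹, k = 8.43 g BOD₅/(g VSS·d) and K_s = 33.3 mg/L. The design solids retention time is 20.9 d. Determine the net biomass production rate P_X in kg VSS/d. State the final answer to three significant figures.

Effluent substrate depends only on kinetics and SRT: S = K_s(1 + k_d θ_c) / [θ_c(Yk − k_d) − 1] = 33.3 × (1 + 0.0519 × 20.9) / [20.9 × (0.659 × 8.43 − 0.0519) − 1] = 69.42 / 114.0 = 0.6088 mg/L.
The observed yield is Y_obs = Y/(1 + k_d·θ_c) = 0.659 / (1 + 0.0519 × 20.9) = 0.659 / 2.085 = 0.3161 g VSS per g BOD₅ removed.
Substrate removed = Q·(S₀ − S) = 197 m³/d × (2400 − 0.609) g/m³ = 4.73×10^5 g/d = 472.7 kg/d.
Biomass produced: P_X = Y_obs·Q·ΔS = 0.3161 × 472.7 ≈ 149.4 kg VSS/d.

P_X ≈ 149 kg VSS/d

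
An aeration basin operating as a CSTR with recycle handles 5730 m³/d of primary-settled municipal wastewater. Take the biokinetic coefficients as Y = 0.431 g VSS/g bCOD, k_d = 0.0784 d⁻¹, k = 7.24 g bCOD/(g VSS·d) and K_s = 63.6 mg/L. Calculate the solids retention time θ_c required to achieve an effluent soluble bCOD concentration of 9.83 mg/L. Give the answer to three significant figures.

From 1/θ_c = Y·k·S/(K_s + S) − k_d: Y·k·S/(K_s+S) = 0.431 × 7.24 × 9.83 / (63.6 + 9.83) = 0.4177 d⁻¹.
Then 1/θ_c = μ − k_d = 0.4177 − 0.0784 = 0.3393 d⁻¹, giving θ_c = 2.947 d.

θ_c ≈ 2.95 d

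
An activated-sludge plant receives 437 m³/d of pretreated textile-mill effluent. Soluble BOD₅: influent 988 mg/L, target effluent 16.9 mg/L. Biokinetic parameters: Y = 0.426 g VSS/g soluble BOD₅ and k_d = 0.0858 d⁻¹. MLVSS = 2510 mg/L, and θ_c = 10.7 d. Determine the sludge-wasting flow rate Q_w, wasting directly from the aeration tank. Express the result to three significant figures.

Q_w ≈ 37.6 m³/d

Rearranging the biomass balance for a CMAS with decay, V = Y·Q·ΔS·θ_c / [X·(1+k_d θ_c)] = 0.426 × 437 × (988 − 16.9) × 10.7 / [2510 × (1 + 0.0858 × 10.7)] = 1.93×10^6 / 4814 = 401.8 m³.
For wasting at MLVSS concentration, Q_w = V/θ_c = 401.8/10.7 = 37.55 m³/d.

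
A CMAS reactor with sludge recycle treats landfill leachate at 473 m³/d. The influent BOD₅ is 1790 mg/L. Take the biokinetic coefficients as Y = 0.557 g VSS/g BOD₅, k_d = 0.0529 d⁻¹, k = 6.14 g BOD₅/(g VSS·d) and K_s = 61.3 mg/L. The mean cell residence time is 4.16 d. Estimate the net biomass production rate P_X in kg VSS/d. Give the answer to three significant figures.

From the Monod/SRT balance for a CMAS, S = K_s·(1+k_d θ_c)/[θ_c·(Y k − k_d) − 1] = 61.3 × (1 + 0.0529 × 4.16) / [4.16 × (0.557 × 6.14 − 0.0529) − 1] = 74.79 / 13.01 = 5.750 mg/L.
Correct the yield for decay: Y_obs = Y/(1 + k_d θ_c) = 0.557 / (1 + 0.0529 × 4.16) = 0.557 / 1.220 = 0.4565.
Q·(S₀ − S) = 473 × (1790 − 5.75) × 10⁻³ = 844.0 kg/d removed.
Biomass produced: P_X = Y_obs·Q·ΔS = 0.4565 × 844.0 ≈ 385.3 kg VSS/d.

P_X ≈ 385 kg VSS/d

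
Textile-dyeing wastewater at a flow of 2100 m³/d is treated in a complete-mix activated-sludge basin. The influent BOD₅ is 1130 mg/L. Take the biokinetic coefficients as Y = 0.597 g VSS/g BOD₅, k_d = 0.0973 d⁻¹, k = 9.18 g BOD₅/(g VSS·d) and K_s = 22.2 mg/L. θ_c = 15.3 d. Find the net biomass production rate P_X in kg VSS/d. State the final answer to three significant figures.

P_X ≈ 569 kg VSS/d

From the Monod/SRT balance for a CMAS, S = K_s·(1+k_d θ_c)/[θ_c·(Y k − k_d) − 1] = 22.2 × (1 + 0.0973 × 15.3) / [15.3 × (0.597 × 9.18 − 0.0973) − 1] = 55.25 / 81.36 = 0.6790 mg/L.
Observed yield with endogenous decay: Y_obs = Y / (1 + k_d·θ_c) = 0.597 / (1 + 0.0973 × 15.3) = 0.597 / 2.489 = 0.2399 g VSS/g BOD₅.
Mass of BOD₅ removed per day: Q(S₀ − S) = 2100 × 1129 g/m³ = 2372 kg/d.
Net biomass production P_X = Y_obs × Q·(S₀ − S) = 0.2399 × 2372 = 568.9 kg VSS/d.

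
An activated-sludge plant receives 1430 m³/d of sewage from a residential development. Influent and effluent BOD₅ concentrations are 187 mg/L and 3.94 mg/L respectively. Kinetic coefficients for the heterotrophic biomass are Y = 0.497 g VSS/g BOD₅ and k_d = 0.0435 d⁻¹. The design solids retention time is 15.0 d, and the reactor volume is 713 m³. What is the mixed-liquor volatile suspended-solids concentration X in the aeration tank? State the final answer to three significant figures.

From V·X·(1 + k_d·θ_c) = Y·Q·(S₀ − S)·θ_c: X = 0.497 × 1430 × (187 − 3.94) × 15.0 / [713 × (1 + 0.0435 × 15.0)] = 1656 mg/L.

X ≈ 1660 mg/L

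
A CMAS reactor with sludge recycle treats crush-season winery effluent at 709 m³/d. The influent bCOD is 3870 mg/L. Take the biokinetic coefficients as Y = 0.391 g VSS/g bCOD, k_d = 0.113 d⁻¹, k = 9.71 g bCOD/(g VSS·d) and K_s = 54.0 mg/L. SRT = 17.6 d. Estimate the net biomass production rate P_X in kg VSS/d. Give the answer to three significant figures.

Effluent substrate depends only on kinetics and SRT: S = K_s(1 + k_d θ_c) / [θ_c(Yk − k_d) − 1] = 54.0 × (1 + 0.113 × 17.6) / [17.6 × (0.391 × 9.71 − 0.113) − 1] = 161.4 / 63.83 = 2.528 mg/L.
Correct the yield for decay: Y_obs = Y/(1 + k_d θ_c) = 0.391 / (1 + 0.113 × 17.6) = 0.391 / 2.989 = 0.1308.
Substrate removed = Q·(S₀ − S) = 709 m³/d × (3870 − 2.53) g/m³ = 2.74×10^6 g/d = 2742 kg/d.
Net biomass production P_X = Y_obs × Q·(S₀ − S) = 0.1308 × 2742 = 358.7 kg VSS/d.

P_X ≈ 359 kg VSS/d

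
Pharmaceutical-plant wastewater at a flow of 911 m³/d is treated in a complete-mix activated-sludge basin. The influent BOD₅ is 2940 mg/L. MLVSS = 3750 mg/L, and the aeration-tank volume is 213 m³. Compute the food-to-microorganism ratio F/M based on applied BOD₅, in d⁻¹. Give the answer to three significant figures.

F/M ≈ 3.35 d⁻¹

Food-to-microorganism ratio F/M = Q S₀ / (V X) = 911 × 2940 / (213.0 × 3750) = 3.353 d⁻¹.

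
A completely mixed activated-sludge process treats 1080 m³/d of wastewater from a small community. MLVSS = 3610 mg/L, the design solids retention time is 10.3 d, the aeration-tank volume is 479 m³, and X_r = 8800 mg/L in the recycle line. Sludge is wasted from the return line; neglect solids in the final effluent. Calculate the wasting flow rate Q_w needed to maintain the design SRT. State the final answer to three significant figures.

Q_w ≈ 19.1 m³/d

Wasting from the return line (neglecting effluent solids): Q_w = V·X / (θ_c·X_r) = 479.0 × 3610 / (10.3 × 8800) = 19.08 m³/d.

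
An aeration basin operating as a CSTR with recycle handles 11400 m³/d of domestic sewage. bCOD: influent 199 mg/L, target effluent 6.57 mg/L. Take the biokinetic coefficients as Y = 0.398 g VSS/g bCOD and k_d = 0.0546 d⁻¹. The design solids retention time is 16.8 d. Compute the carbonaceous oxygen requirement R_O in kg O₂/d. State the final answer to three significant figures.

Correct the yield for decay: Y_obs = Y/(1 + k_d θ_c) = 0.398 / (1 + 0.0546 × 16.8) = 0.398 / 1.917 = 0.2076.
Mass of bCOD removed per day: Q(S₀ − S) = 11400 × 192.4 g/m³ = 2194 kg/d.
Biomass synthesised: P_X = Y_obs × 2194 = 455.4 kg VSS/d.
R_O = Q·(S₀ − S) − 1.42·P_X = 2194 − 1.42 × 455.4 = 1547 kg O₂/d.

R_O ≈ 1550 kg O₂/d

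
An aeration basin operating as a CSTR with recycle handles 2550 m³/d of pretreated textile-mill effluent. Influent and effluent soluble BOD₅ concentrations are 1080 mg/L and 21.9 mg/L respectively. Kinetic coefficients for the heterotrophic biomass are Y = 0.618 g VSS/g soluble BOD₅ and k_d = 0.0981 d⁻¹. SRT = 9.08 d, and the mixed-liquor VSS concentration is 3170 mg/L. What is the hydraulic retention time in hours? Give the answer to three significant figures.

τ ≈ 23.8 h

Rearranging the biomass balance for a CMAS with decay, V = Y·Q·ΔS·θ_c / [X·(1+k_d θ_c)] = 0.618 × 2550 × (1080 − 21.9) × 9.08 / [3170 × (1 + 0.0981 × 9.08)] = 1.51×10^7 / 5994 = 2526 m³.
Hydraulic retention time τ = V/Q = 2526 / 2550 = 0.9906 d = 23.77 h.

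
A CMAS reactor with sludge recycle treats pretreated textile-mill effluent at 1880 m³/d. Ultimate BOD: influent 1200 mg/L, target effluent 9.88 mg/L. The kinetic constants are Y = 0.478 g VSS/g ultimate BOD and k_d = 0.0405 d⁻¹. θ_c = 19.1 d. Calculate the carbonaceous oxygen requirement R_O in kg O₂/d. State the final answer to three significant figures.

R_O ≈ 1380 kg O₂/d

The observed yield is Y_obs = Y/(1 + k_d·θ_c) = 0.478 / (1 + 0.0405 × 19.1) = 0.478 / 1.774 = 0.2695 g VSS per g ultimate BOD removed.
Substrate removed = Q·(S₀ − S) = 1880 m³/d × (1200 − 9.88) g/m³ = 2.24×10^6 g/d = 2237 kg/d.
Biomass synthesised: P_X = Y_obs × 2237 = 603.0 kg VSS/d.
R_O = Q·(S₀ − S) − 1.42·P_X = 2237 − 1.42 × 603.0 = 1381 kg O₂/d.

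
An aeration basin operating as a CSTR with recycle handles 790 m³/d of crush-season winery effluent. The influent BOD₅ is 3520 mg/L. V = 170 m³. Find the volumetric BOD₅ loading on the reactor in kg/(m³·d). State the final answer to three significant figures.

L_v ≈ 16.4 kg BOD₅/(m³·d)

Volumetric loading L_v = Q·S₀ / V = 790 × 3520 g/m³ / 170.0 m³ = 16358 g/(m³·d) = 16.36 kg BOD₅/(m³·d).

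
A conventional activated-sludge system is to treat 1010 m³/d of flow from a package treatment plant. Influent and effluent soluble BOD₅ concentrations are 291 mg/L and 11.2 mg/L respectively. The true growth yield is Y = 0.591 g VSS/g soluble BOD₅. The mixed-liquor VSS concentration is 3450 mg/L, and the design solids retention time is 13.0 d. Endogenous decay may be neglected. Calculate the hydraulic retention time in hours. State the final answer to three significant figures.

Biomass mass balance (decay neglected): V·X = Y·Q·(S₀ − S)·θ_c, so V = 0.591 × 1010 × (291 − 11.2) × 13.0 / 3450 = 629.3 m³.
HRT = V/Q = 629.3 m³ / 1010 m³·d⁻¹ = 0.6231 d × 24 = 14.95 h.

τ ≈ 15.0 h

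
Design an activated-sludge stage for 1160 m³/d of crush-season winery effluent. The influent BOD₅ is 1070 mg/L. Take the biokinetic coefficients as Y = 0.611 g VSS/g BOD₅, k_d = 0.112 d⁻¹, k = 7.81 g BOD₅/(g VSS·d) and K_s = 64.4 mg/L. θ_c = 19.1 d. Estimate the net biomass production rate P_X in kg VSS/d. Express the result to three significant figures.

For a completely mixed reactor with recycle the Lawrence–McCarty relation gives S = K_s·(1 + k_d·θ_c) / [θ_c·(Y·k − k_d) − 1] = 64.4 × (1 + 0.112 × 19.1) / [19.1 × (0.611 × 7.81 − 0.112) − 1] = 202.2 / 88.00 = 2.297 mg/L.
Correct the yield for decay: Y_obs = Y/(1 + k_d θ_c) = 0.611 / (1 + 0.112 × 19.1) = 0.611 / 3.139 = 0.1946.
Mass of BOD₅ removed per day: Q(S₀ − S) = 1160 × 1068 g/m³ = 1239 kg/d.
P_X = Y_obs · Q(S₀ − S) = 0.1946 × 1239 = 241.1 kg VSS/d.

P_X ≈ 241 kg VSS/d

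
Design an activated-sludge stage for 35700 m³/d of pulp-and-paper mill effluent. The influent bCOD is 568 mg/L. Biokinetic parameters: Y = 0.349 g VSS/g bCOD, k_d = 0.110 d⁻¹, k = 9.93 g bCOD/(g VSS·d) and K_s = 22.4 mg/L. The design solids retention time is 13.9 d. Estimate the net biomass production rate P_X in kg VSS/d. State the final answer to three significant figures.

P_X ≈ 2790 kg VSS/d

From the Monod/SRT balance for a CMAS, S = K_s·(1+k_d θ_c)/[θ_c·(Y k − k_d) − 1] = 22.4 × (1 + 0.110 × 13.9) / [13.9 × (0.349 × 9.93 − 0.110) − 1] = 56.65 / 45.64 = 1.241 mg/L.
Y_obs = Y / (1 + k_d θ_c) = 0.349 / (1 + 0.110 × 13.9) = 0.349 / 2.529 = 0.1380.
ΔS = 568 − 1.24 = 566.8 mg/L, so the substrate removal rate is 35700 × 566.8/1000 = 20233 kg bCOD/d.
P_X = Y_obs · Q(S₀ − S) = 0.1380 × 20233 = 2792 kg VSS/d.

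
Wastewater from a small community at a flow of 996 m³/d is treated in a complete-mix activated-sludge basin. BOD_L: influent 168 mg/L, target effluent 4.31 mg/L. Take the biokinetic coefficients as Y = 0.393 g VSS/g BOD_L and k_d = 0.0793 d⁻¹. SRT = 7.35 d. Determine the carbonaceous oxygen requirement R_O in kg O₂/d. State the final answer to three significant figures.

The observed yield is Y_obs = Y/(1 + k_d·θ_c) = 0.393 / (1 + 0.0793 × 7.35) = 0.393 / 1.583 = 0.2483 g VSS per g BOD_L removed.
Mass of BOD_L removed per day: Q(S₀ − S) = 996 × 163.7 g/m³ = 163.0 kg/d.
P_X = Y_obs·Q·(S₀ − S) = 0.2483 × 163.0 = 40.48 kg VSS/d.
Carbonaceous O₂ demand = substrate oxidised − cell-mass equivalent = 163.0 − 1.42 × 40.48 = 105.6 kg O₂/d.

R_O ≈ 106 kg O₂/d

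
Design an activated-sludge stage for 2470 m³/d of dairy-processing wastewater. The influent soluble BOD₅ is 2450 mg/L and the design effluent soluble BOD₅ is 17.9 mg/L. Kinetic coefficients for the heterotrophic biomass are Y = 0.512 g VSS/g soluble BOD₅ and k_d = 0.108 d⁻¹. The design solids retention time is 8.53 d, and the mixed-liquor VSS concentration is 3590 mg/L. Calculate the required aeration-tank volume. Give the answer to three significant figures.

V ≈ 3800 m³

Rearranging the biomass balance for a CMAS with decay, V = Y·Q·ΔS·θ_c / [X·(1+k_d θ_c)] = 0.512 × 2470 × (2450 − 17.9) × 8.53 / [3590 × (1 + 0.108 × 8.53)] = 2.62×10^7 / 6897 = 3804 m³.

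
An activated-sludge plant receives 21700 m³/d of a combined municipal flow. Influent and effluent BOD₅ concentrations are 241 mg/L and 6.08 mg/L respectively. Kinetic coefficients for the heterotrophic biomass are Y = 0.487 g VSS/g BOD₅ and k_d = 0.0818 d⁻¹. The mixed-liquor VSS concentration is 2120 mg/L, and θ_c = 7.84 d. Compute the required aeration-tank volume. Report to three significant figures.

Rearranging the biomass balance for a CMAS with decay, V = Y·Q·ΔS·θ_c / [X·(1+k_d θ_c)] = 0.487 × 21700 × (241 − 6.08) × 7.84 / [2120 × (1 + 0.0818 × 7.84)] = 1.95×10^7 / 3480 = 5594 m³.

V ≈ 5590 m³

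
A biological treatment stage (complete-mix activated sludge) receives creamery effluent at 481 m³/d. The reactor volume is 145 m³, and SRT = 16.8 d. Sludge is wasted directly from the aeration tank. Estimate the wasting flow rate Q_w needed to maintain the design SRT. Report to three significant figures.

Q_w ≈ 8.63 m³/d

With mixed-liquor wasting, θ_c = V/Q_w, so Q_w = V/θ_c = 145.0/16.8 = 8.631 m³/d.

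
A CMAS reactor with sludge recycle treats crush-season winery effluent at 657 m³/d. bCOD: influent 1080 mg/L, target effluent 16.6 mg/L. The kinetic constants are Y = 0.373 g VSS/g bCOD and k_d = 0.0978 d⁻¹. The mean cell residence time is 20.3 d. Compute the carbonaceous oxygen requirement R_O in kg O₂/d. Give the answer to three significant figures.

Y_obs = Y / (1 + k_d θ_c) = 0.373 / (1 + 0.0978 × 20.3) = 0.373 / 2.985 = 0.1249.
Mass of bCOD removed per day: Q(S₀ − S) = 657 × 1063 g/m³ = 698.7 kg/d.
Net sludge production P_X = 0.1249 × 698.7 = 87.29 kg VSS/d.
R_O = Q·(S₀ − S) − 1.42·P_X = 698.7 − 1.42 × 87.29 = 574.7 kg O₂/d.

R_O ≈ 575 kg O₂/d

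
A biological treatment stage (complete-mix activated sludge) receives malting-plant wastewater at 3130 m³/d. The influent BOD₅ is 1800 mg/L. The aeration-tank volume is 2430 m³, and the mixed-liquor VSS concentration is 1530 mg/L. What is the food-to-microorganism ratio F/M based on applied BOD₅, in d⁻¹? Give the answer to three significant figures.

F/M = applied load / biomass = Q·S₀/(V·X) = 3130 × 1800 / (2430 × 1530) = 1.515 d⁻¹.

F/M ≈ 1.52 d⁻¹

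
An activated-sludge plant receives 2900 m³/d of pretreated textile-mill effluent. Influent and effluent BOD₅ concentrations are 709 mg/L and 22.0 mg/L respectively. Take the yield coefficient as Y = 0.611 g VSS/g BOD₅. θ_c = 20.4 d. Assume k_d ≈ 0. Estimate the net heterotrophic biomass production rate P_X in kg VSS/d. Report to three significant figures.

Since k_d ≈ 0, Y_obs = Y = 0.611 g VSS/g BOD₅.
Q·(S₀ − S) = 2900 × (709 − 22.0) × 10⁻³ = 1992 kg/d removed.
P_X = Y_obs · Q(S₀ − S) = 0.6110 × 1992 = 1217 kg VSS/d.

P_X ≈ 1220 kg VSS/d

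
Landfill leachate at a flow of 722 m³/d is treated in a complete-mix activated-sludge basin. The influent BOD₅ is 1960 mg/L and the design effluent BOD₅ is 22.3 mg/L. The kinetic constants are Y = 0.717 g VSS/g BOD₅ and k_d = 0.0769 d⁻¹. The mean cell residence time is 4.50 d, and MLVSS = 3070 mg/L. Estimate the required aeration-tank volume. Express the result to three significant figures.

Steady-state biomass mass balance: V·X·(1 + k_d·θ_c) = Y·Q·(S₀ − S)·θ_c, so V = 0.717 × 722 × (1960 − 22.3) × 4.50 / [3070 × (1 + 0.0769 × 4.50)] = 4.51×10^6 / 4132 = 1092 m³.

V ≈ 1090 m³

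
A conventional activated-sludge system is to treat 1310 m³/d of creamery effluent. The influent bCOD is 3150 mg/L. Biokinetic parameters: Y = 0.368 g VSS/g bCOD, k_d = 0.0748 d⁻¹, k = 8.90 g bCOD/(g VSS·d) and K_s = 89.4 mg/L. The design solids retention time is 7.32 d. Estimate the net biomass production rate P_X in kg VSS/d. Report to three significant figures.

P_X ≈ 979 kg VSS/d

For a completely mixed reactor with recycle the Lawrence–McCarty relation gives S = K_s·(1 + k_d·θ_c) / [θ_c·(Y·k − k_d) − 1] = 89.4 × (1 + 0.0748 × 7.32) / [7.32 × (0.368 × 8.90 − 0.0748) − 1] = 138.3 / 22.43 = 6.169 mg/L.
Correct the yield for decay: Y_obs = Y/(1 + k_d θ_c) = 0.368 / (1 + 0.0748 × 7.32) = 0.368 / 1.548 = 0.2378.
Q·(S₀ − S) = 1310 × (3150 − 6.17) × 10⁻³ = 4118 kg/d removed.
So the net sludge growth is P_X = 0.2378 × 4118 = 979.3 kg VSS/d.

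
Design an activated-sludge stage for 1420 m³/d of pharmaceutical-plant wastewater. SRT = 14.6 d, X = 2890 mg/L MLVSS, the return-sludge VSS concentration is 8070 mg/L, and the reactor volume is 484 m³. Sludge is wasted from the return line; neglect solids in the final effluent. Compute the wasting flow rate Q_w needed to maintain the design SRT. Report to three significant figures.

Q_w ≈ 11.9 m³/d

Wasting from the return line (neglecting effluent solids): Q_w = V·X / (θ_c·X_r) = 484.0 × 2890 / (14.6 × 8070) = 11.87 m³/d.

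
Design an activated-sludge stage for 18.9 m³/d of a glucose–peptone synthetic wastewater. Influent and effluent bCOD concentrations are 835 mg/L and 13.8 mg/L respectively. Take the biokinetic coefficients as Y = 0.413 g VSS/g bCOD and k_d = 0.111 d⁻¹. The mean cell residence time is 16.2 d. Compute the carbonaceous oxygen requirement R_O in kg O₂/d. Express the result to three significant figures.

Observed yield with endogenous decay: Y_obs = Y / (1 + k_d·θ_c) = 0.413 / (1 + 0.111 × 16.2) = 0.413 / 2.798 = 0.1476 g VSS/g bCOD.
ΔS = 835 − 13.8 = 821.2 mg/L, so the substrate removal rate is 18.9 × 821.2/1000 = 15.52 kg bCOD/d.
Net sludge production P_X = 0.1476 × 15.52 = 2.291 kg VSS/d.
R_O = Q·(S₀ − S) − 1.42·P_X = 15.52 − 1.42 × 2.291 = 12.27 kg O₂/d.

R_O ≈ 12.3 kg O₂/d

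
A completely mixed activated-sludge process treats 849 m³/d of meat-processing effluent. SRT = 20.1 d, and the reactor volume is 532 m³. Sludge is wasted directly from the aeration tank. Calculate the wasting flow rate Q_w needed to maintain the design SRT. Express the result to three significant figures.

Wasting from the aeration tank: Q_w = V / θ_c = 532.0 / 20.1 = 26.47 m³/d.

Q_w ≈ 26.5 m³/d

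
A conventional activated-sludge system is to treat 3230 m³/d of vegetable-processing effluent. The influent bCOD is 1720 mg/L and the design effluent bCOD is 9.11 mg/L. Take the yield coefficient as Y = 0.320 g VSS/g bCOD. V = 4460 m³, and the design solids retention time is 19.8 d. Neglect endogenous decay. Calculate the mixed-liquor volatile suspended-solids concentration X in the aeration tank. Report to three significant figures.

X ≈ 7850 mg/L

Without decay, X = Y Q (S₀−S) θ_c / V = 0.320 × 3230 × (1720 − 9.11) × 19.8 / 4460 = 7851 mg/L.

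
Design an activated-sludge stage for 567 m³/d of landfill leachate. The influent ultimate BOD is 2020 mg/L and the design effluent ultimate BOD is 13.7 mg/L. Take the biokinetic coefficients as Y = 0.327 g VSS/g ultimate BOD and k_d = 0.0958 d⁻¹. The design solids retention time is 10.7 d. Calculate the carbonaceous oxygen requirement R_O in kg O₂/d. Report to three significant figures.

R_O ≈ 877 kg O₂/d

Correct the yield for decay: Y_obs = Y/(1 + k_d θ_c) = 0.327 / (1 + 0.0958 × 10.7) = 0.327 / 2.025 = 0.1615.
Substrate removed = Q·(S₀ − S) = 567 m³/d × (2020 − 13.7) g/m³ = 1.14×10^6 g/d = 1138 kg/d.
Biomass synthesised: P_X = Y_obs × 1138 = 183.7 kg VSS/d.
R_O = Q·(S₀ − S) − 1.42·P_X = 1138 − 1.42 × 183.7 = 876.7 kg O₂/d.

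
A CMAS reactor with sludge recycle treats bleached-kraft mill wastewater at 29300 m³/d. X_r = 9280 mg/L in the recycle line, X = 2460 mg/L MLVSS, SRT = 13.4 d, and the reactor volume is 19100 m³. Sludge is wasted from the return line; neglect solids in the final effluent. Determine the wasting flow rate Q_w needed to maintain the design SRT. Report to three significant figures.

Q_w = (V·X)/(θ_c X_r) = 19100 × 2460 / (13.4 × 9280) = 377.8 m³/d.

Q_w ≈ 378 m³/d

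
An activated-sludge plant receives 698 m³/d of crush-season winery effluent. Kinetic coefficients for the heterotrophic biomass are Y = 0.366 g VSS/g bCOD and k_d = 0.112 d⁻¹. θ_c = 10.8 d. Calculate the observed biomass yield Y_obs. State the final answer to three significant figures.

Y_obs = Y / (1 + k_d θ_c) = 0.366 / (1 + 0.112 × 10.8) = 0.366 / 2.210 = 0.1656.

Y_obs ≈ 0.166 g VSS/g bCOD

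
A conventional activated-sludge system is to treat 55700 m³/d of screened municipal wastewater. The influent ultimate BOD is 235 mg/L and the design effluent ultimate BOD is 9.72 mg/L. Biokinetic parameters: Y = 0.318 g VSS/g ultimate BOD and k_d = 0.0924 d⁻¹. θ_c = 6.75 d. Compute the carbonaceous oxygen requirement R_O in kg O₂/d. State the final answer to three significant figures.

R_O ≈ 9060 kg O₂/d

Y_obs = Y / (1 + k_d θ_c) = 0.318 / (1 + 0.0924 × 6.75) = 0.318 / 1.624 = 0.1958.
Substrate removed = Q·(S₀ − S) = 55700 m³/d × (235 − 9.72) g/m³ = 1.25×10^7 g/d = 12548 kg/d.
Net sludge production P_X = 0.1958 × 12548 = 2458 kg VSS/d.
Carbonaceous O₂ demand = substrate oxidised − cell-mass equivalent = 12548 − 1.42 × 2458 = 9058 kg O₂/d.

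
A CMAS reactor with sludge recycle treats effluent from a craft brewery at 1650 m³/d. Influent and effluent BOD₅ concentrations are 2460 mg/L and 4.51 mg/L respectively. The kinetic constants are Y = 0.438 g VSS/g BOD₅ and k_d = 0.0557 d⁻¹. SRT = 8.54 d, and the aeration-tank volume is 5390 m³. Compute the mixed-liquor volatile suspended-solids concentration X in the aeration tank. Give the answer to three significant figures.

X ≈ 1910 mg/L

From V·X·(1 + k_d·θ_c) = Y·Q·(S₀ − S)·θ_c: X = 0.438 × 1650 × (2460 − 4.51) × 8.54 / [5390 × (1 + 0.0557 × 8.54)] = 1905 mg/L.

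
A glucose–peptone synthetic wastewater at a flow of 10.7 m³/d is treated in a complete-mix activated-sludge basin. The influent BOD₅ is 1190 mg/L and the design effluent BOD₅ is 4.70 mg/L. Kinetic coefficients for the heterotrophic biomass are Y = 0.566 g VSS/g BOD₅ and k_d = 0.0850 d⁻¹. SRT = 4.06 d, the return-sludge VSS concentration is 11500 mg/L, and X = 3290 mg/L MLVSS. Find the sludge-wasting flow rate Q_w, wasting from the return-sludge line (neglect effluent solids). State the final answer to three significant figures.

From the SRT design equation V = Y Q (S₀−S) θ_c / [X (1 + k_d θ_c)] = 0.566 × 10.7 × (1190 − 4.70) × 4.06 / [3290 × (1 + 0.0850 × 4.06)] = 2.91×10^4 / 4425 = 6.586 m³.
θ_c = V·X/(Q_w·X_r) when wasting from the recycle, so Q_w = V·X/(θ_c·X_r) = 6.586 × 3290 / (4.06 × 11500) = 0.4641 m³/d.

Q_w ≈ 0.464 m³/d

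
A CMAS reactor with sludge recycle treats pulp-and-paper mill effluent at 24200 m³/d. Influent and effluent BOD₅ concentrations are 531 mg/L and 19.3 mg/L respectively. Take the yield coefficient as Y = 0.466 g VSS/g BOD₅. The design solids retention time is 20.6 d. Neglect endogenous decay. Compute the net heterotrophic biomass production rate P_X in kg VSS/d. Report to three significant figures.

Since k_d ≈ 0, Y_obs = Y = 0.466 g VSS/g BOD₅.
Substrate removed = Q·(S₀ − S) = 24200 m³/d × (531 − 19.3) g/m³ = 1.24×10^7 g/d = 12383 kg/d.
P_X = Y_obs · Q(S₀ − S) = 0.4660 × 12383 = 5771 kg VSS/d.

P_X ≈ 5770 kg VSS/d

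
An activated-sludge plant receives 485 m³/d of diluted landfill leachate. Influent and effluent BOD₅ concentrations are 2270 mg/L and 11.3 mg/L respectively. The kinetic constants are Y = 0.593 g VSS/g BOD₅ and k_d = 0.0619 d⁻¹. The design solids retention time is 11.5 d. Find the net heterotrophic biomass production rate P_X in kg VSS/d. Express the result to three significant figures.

Correct the yield for decay: Y_obs = Y/(1 + k_d θ_c) = 0.593 / (1 + 0.0619 × 11.5) = 0.593 / 1.712 = 0.3464.
Q·(S₀ − S) = 485 × (2270 − 11.3) × 10⁻³ = 1095 kg/d removed.
P_X = Y_obs · Q(S₀ − S) = 0.3464 × 1095 = 379.5 kg VSS/d.

P_X ≈ 379 kg VSS/d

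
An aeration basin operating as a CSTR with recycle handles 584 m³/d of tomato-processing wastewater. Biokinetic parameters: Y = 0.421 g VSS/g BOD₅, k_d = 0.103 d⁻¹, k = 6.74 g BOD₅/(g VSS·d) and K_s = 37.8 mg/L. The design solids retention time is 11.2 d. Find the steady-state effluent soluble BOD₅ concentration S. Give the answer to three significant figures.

S ≈ 2.75 mg/L

For a completely mixed reactor with recycle the Lawrence–McCarty relation gives S = K_s·(1 + k_d·θ_c) / [θ_c·(Y·k − k_d) − 1] = 37.8 × (1 + 0.103 × 11.2) / [11.2 × (0.421 × 6.74 − 0.103) − 1] = 81.41 / 29.63 = 2.748 mg/L.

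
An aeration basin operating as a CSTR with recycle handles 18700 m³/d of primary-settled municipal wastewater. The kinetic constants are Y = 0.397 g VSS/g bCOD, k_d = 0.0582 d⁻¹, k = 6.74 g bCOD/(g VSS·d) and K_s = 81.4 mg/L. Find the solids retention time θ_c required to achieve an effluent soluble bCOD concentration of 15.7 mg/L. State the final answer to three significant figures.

At the target effluent, Y k S/(K_s+S) = 0.397×6.74×15.7/97.10 = 0.4326 d⁻¹.
θ_c = 1/(μ − k_d) = 1/(0.4326 − 0.0582) = 1/0.3744 = 2.671 d.

θ_c ≈ 2.67 d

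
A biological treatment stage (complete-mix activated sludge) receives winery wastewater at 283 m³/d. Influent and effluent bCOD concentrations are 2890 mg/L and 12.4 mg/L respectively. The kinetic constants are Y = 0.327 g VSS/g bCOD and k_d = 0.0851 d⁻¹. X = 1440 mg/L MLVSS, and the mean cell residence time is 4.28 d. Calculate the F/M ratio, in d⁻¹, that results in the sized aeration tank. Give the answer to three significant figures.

Rearranging the biomass balance for a CMAS with decay, V = Y·Q·ΔS·θ_c / [X·(1+k_d θ_c)] = 0.327 × 283 × (2890 − 12.4) × 4.28 / [1440 × (1 + 0.0851 × 4.28)] = 1.14×10^6 / 1964 = 580.2 m³.
Food-to-microorganism ratio F/M = Q S₀ / (V X) = 283 × 2890 / (580.2 × 1440) = 0.9790 d⁻¹.

F/M ≈ 0.979 d⁻¹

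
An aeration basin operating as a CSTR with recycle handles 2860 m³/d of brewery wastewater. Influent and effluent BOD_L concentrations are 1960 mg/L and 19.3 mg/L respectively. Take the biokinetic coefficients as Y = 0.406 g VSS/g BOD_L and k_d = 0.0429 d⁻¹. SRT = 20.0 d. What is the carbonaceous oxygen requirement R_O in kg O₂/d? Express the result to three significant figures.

Y_obs = Y / (1 + k_d θ_c) = 0.406 / (1 + 0.0429 × 20.0) = 0.406 / 1.858 = 0.2185.
Mass of BOD_L removed per day: Q(S₀ − S) = 2860 × 1941 g/m³ = 5550 kg/d.
Biomass synthesised: P_X = Y_obs × 5550 = 1213 kg VSS/d.
Carbonaceous O₂ demand = substrate oxidised − cell-mass equivalent = 5550 − 1.42 × 1213 = 3828 kg O₂/d.

R_O ≈ 3830 kg O₂/d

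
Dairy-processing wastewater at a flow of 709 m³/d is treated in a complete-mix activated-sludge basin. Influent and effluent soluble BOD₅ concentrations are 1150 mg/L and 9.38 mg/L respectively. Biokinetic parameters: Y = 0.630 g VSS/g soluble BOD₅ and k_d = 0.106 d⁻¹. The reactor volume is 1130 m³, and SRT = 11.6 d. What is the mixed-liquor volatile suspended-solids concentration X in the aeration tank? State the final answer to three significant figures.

X = Y·Q·ΔS·θ_c / [V·(1 + k_d θ_c)] = 0.630 × 709 × (1150 − 9.38) × 11.6 / [1130 × (1 + 0.106 × 11.6)] = 2346 mg/L.

X ≈ 2350 mg/L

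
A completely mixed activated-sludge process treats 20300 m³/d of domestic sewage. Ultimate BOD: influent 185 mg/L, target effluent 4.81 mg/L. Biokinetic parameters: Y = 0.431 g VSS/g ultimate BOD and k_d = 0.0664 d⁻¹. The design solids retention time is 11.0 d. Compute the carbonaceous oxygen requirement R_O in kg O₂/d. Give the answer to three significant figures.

Correct the yield for decay: Y_obs = Y/(1 + k_d θ_c) = 0.431 / (1 + 0.0664 × 11.0) = 0.431 / 1.730 = 0.2491.
Substrate removed = Q·(S₀ − S) = 20300 m³/d × (185 − 4.81) g/m³ = 3.66×10^6 g/d = 3658 kg/d.
Biomass synthesised: P_X = Y_obs × 3658 = 911.1 kg VSS/d.
R_O = Q·ΔS − 1.42 P_X = 3658 − 1294 = 2364 kg O₂/d.

R_O ≈ 2360 kg O₂/d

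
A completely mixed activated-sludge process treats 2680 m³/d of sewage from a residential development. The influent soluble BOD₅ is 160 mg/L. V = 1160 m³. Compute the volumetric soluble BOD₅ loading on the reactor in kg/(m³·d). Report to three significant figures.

L_v ≈ 0.370 kg soluble BOD₅/(m³·d)

Applied soluble BOD₅ load per unit volume = Q·S₀/V = (2680 × 160/1000)/1160 = 0.3697 kg soluble BOD₅·m⁻³·d⁻¹.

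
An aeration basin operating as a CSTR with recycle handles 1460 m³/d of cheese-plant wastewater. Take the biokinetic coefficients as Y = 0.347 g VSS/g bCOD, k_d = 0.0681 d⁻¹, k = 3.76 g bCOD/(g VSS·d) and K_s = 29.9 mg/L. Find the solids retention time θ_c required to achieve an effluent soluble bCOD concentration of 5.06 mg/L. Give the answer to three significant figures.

At the target effluent, Y k S/(K_s+S) = 0.347×3.76×5.06/34.96 = 0.1888 d⁻¹.
1/θ_c = 0.1888 − 0.0681 = 0.1207 d⁻¹, so θ_c = 8.282 d.

θ_c ≈ 8.28 d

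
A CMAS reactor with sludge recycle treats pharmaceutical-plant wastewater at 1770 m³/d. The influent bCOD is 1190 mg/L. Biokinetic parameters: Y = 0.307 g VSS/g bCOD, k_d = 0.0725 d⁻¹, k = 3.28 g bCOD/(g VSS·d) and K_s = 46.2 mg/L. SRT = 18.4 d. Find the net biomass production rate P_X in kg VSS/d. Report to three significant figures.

P_X ≈ 275 kg VSS/d

From the Monod/SRT balance for a CMAS, S = K_s·(1+k_d θ_c)/[θ_c·(Y k − k_d) − 1] = 46.2 × (1 + 0.0725 × 18.4) / [18.4 × (0.307 × 3.28 − 0.0725) − 1] = 107.8 / 16.19 = 6.659 mg/L.
Correct the yield for decay: Y_obs = Y/(1 + k_d θ_c) = 0.307 / (1 + 0.0725 × 18.4) = 0.307 / 2.334 = 0.1315.
ΔS = 1190 − 6.66 = 1183 mg/L, so the substrate removal rate is 1770 × 1183/1000 = 2095 kg bCOD/d.
Biomass produced: P_X = Y_obs·Q·ΔS = 0.1315 × 2095 ≈ 275.5 kg VSS/d.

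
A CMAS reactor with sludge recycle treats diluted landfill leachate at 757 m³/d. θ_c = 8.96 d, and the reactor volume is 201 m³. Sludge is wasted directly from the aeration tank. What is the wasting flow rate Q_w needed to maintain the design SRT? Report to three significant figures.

For wasting at MLVSS concentration, Q_w = V/θ_c = 201.0/8.96 = 22.43 m³/d.

Q_w ≈ 22.4 m³/d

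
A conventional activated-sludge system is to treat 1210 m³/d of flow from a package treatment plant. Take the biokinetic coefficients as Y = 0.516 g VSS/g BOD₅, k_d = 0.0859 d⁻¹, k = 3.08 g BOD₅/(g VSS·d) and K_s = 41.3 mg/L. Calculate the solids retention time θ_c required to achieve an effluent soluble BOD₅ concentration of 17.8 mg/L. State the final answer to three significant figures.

θ_c ≈ 2.55 d

From 1/θ_c = Y·k·S/(K_s + S) − k_d: Y·k·S/(K_s+S) = 0.516 × 3.08 × 17.8 / (41.3 + 17.8) = 0.4787 d⁻¹.
θ_c = 1/(μ − k_d) = 1/(0.4787 − 0.0859) = 1/0.3928 = 2.546 d.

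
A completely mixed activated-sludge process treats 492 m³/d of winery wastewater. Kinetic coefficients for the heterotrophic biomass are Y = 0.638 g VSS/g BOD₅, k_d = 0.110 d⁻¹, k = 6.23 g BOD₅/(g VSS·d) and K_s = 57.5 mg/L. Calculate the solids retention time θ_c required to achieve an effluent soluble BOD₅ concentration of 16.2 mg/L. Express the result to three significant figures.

θ_c ≈ 1.31 d

At the target effluent, Y k S/(K_s+S) = 0.638×6.23×16.2/73.70 = 0.8737 d⁻¹.
1/θ_c = 0.8737 − 0.110 = 0.7637 d⁻¹, so θ_c = 1.309 d.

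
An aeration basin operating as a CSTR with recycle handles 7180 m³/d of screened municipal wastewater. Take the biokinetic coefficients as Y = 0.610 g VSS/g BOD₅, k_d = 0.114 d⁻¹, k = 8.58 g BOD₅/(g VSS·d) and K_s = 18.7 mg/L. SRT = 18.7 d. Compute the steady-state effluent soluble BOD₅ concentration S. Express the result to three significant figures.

Effluent substrate depends only on kinetics and SRT: S = K_s(1 + k_d θ_c) / [θ_c(Yk − k_d) − 1] = 18.7 × (1 + 0.114 × 18.7) / [18.7 × (0.610 × 8.58 − 0.114) − 1] = 58.56 / 94.74 = 0.6182 mg/L.

S ≈ 0.618 mg/L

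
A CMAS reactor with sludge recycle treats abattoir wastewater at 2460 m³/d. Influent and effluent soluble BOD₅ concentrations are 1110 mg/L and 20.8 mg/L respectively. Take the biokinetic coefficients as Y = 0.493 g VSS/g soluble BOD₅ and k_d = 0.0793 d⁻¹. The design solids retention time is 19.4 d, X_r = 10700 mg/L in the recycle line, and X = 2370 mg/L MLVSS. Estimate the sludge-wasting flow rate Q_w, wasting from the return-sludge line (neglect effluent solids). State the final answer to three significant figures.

Q_w ≈ 48.6 m³/d

From the SRT design equation V = Y Q (S₀−S) θ_c / [X (1 + k_d θ_c)] = 0.493 × 2460 × (1110 − 20.8) × 19.4 / [2370 × (1 + 0.0793 × 19.4)] = 2.56×10^7 / 6016 = 4260 m³.
Wasting from the return line (neglecting effluent solids): Q_w = V·X / (θ_c·X_r) = 4260 × 2370 / (19.4 × 10700) = 48.63 m³/d.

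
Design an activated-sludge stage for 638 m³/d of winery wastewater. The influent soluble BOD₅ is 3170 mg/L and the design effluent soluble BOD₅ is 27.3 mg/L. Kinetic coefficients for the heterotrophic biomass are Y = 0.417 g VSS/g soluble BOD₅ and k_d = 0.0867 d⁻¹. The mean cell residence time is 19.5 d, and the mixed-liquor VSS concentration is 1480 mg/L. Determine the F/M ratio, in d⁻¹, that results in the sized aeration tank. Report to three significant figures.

Rearranging the biomass balance for a CMAS with decay, V = Y·Q·ΔS·θ_c / [X·(1+k_d θ_c)] = 0.417 × 638 × (3170 − 27.3) × 19.5 / [1480 × (1 + 0.0867 × 19.5)] = 1.63×10^7 / 3982 = 4094 m³.
F/M = applied load / biomass = Q·S₀/(V·X) = 638 × 3170 / (4094 × 1480) = 0.3338 d⁻¹.

F/M ≈ 0.334 d⁻¹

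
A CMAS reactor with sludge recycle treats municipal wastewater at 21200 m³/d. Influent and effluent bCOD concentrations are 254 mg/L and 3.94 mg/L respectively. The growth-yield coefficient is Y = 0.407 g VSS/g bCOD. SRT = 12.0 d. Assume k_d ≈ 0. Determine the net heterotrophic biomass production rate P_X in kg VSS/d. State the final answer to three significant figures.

No decay correction is needed, so Y_obs = Y = 0.407.
ΔS = 254 − 3.94 = 250.1 mg/L, so the substrate removal rate is 21200 × 250.1/1000 = 5301 kg bCOD/d.
Biomass produced: P_X = Y_obs·Q·ΔS = 0.4070 × 5301 ≈ 2158 kg VSS/d.

P_X ≈ 2160 kg VSS/d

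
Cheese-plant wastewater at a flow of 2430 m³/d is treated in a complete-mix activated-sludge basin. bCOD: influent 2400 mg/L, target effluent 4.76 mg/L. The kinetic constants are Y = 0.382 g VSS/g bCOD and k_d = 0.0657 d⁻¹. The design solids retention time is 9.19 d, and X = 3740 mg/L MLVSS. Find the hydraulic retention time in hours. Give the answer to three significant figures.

From the SRT design equation V = Y Q (S₀−S) θ_c / [X (1 + k_d θ_c)] = 0.382 × 2430 × (2400 − 4.76) × 9.19 / [3740 × (1 + 0.0657 × 9.19)] = 2.04×10^7 / 5998 = 3407 m³.
Hydraulic retention time τ = V/Q = 3407 / 2430 = 1.402 d = 33.65 h.

τ ≈ 33.6 h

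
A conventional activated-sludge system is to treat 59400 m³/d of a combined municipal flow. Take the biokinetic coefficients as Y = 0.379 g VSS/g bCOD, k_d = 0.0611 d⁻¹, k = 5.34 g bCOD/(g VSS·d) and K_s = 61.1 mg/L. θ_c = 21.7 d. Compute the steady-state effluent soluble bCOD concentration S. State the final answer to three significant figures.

Effluent substrate depends only on kinetics and SRT: S = K_s(1 + k_d θ_c) / [θ_c(Yk − k_d) − 1] = 61.1 × (1 + 0.0611 × 21.7) / [21.7 × (0.379 × 5.34 − 0.0611) − 1] = 142.1 / 41.59 = 3.417 mg/L.

S ≈ 3.42 mg/L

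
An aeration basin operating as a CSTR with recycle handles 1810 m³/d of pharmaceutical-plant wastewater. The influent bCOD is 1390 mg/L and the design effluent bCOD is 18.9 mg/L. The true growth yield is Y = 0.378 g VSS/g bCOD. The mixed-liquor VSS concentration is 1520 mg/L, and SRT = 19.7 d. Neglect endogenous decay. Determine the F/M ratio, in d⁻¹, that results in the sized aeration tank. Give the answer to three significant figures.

F/M ≈ 0.136 d⁻¹

With k_d = 0 the design equation reduces to V = Y Q (S₀−S) θ_c / X = 0.378 × 1810 × (1390 − 18.9) × 19.7 / 1520 = 12158 m³.
F/M = Q·S₀ / (V·X) = 1810 × 1390 / (12158 × 1520) = 0.1361 g bCOD·(g VSS·d)⁻¹.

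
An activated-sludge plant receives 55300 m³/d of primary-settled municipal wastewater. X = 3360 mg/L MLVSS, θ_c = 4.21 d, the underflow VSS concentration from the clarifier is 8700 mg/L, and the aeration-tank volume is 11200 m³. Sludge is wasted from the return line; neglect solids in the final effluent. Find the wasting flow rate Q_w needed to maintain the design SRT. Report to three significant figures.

Q_w ≈ 1030 m³/d

Wasting from the return line (neglecting effluent solids): Q_w = V·X / (θ_c·X_r) = 11200 × 3360 / (4.21 × 8700) = 1027 m³/d.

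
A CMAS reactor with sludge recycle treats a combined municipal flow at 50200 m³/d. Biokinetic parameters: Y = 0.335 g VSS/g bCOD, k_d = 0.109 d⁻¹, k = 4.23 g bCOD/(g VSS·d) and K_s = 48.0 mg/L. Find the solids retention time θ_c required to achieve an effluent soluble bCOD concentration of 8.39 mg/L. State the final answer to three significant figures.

From 1/θ_c = Y·k·S/(K_s + S) − k_d: Y·k·S/(K_s+S) = 0.335 × 4.23 × 8.39 / (48.0 + 8.39) = 0.2108 d⁻¹.
θ_c = 1/(μ − k_d) = 1/(0.2108 − 0.109) = 1/0.1018 = 9.820 d.

θ_c ≈ 9.82 d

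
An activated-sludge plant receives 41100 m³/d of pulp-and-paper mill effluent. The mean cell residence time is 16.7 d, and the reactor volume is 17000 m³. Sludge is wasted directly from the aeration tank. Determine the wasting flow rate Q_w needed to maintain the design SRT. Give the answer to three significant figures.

With mixed-liquor wasting, θ_c = V/Q_w, so Q_w = V/θ_c = 17000/16.7 = 1018 m³/d.

Q_w ≈ 1020 m³/d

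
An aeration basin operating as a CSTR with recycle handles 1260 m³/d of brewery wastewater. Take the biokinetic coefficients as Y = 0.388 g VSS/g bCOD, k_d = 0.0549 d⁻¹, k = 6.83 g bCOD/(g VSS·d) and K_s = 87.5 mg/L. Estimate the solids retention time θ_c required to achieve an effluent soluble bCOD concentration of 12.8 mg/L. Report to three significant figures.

θ_c ≈ 3.53 d

From 1/θ_c = Y·k·S/(K_s + S) − k_d: Y·k·S/(K_s+S) = 0.388 × 6.83 × 12.8 / (87.5 + 12.8) = 0.3382 d⁻¹.
θ_c = 1/(μ − k_d) = 1/(0.3382 − 0.0549) = 1/0.2833 = 3.530 d.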